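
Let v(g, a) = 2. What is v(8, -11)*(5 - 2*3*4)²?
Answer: 722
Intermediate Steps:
v(8, -11)*(5 - 2*3*4)² = 2*(5 - 2*3*4)² = 2*(5 - 6*4)² = 2*(5 - 24)² = 2*(-19)² = 2*361 = 722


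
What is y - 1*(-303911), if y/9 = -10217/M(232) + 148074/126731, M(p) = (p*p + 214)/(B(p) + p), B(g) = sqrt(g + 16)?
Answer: 25349256643145/83515729 - 91953*sqrt(62)/27019 ≈ 3.0350e+5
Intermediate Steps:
B(g) = sqrt(16 + g)
M(p) = (214 + p**2)/(p + sqrt(16 + p)) (M(p) = (p*p + 214)/(sqrt(16 + p) + p) = (p**2 + 214)/(p + sqrt(16 + p)) = (214 + p**2)/(p + sqrt(16 + p)))
y = -32092072974/83515729 - 91953*sqrt(62)/27019 (y = 9*(-10217*(232 + sqrt(16 + 232))/(214 + 232**2) + 148074/126731) = 9*(-10217*(232 + sqrt(248))/(214 + 53824) + 148074*(1/126731)) = 9*(-(1185172/27019 + 10217*sqrt(62)/27019) + 148074/126731) = 9*(-10217*(116/27019 + sqrt(62)/27019) + 148074/126731) = 9*((-1185172/27019 - 10217*sqrt(62)/27019) + 148074/126731) = 9*(-3565785886/83515729 - 10217*sqrt(62)/27019) = -32092072974/83515729 - 91953*sqrt(62)/27019 ≈ -411.06)
y - 1*(-303911) = (-32092072974/83515729 - 91953*sqrt(62)/27019) - 1*(-303911) = (-32092072974/83515729 - 91953*sqrt(62)/27019) + 303911 = 25349256643145/83515729 - 91953*sqrt(62)/27019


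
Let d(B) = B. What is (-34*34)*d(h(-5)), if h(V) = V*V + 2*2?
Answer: -33524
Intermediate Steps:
h(V) = 4 + V**2 (h(V) = V**2 + 4 = 4 + V**2)
(-34*34)*d(h(-5)) = (-34*34)*(4 + (-5)**2) = -1156*(4 + 25) = -1156*29 = -33524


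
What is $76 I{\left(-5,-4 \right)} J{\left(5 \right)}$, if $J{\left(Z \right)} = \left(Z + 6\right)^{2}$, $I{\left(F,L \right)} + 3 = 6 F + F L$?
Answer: $-119548$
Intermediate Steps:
$I{\left(F,L \right)} = -3 + 6 F + F L$ ($I{\left(F,L \right)} = -3 + \left(6 F + F L\right) = -3 + 6 F + F L$)
$J{\left(Z \right)} = \left(6 + Z\right)^{2}$
$76 I{\left(-5,-4 \right)} J{\left(5 \right)} = 76 \left(-3 + 6 \left(-5\right) - -20\right) \left(6 + 5\right)^{2} = 76 \left(-3 - 30 + 20\right) 11^{2} = 76 \left(-13\right) 121 = \left(-988\right) 121 = -119548$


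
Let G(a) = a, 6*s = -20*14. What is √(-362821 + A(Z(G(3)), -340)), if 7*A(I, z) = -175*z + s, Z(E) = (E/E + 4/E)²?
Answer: I*√3188949/3 ≈ 595.25*I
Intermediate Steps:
s = -140/3 (s = (-20*14)/6 = (⅙)*(-280) = -140/3 ≈ -46.667)
Z(E) = (1 + 4/E)²
A(I, z) = -20/3 - 25*z (A(I, z) = (-175*z - 140/3)/7 = (-140/3 - 175*z)/7 = -20/3 - 25*z)
√(-362821 + A(Z(G(3)), -340)) = √(-362821 + (-20/3 - 25*(-340))) = √(-362821 + (-20/3 + 8500)) = √(-362821 + 25480/3) = √(-1062983/3) = I*√3188949/3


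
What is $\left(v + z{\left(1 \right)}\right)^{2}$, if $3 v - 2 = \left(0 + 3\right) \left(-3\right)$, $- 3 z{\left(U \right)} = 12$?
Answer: $\frac{361}{9} \approx 40.111$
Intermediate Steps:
$z{\left(U \right)} = -4$ ($z{\left(U \right)} = \left(- \frac{1}{3}\right) 12 = -4$)
$v = - \frac{7}{3}$ ($v = \frac{2}{3} + \frac{\left(0 + 3\right) \left(-3\right)}{3} = \frac{2}{3} + \frac{3 \left(-3\right)}{3} = \frac{2}{3} + \frac{1}{3} \left(-9\right) = \frac{2}{3} - 3 = - \frac{7}{3} \approx -2.3333$)
$\left(v + z{\left(1 \right)}\right)^{2} = \left(- \frac{7}{3} - 4\right)^{2} = \left(- \frac{19}{3}\right)^{2} = \frac{361}{9}$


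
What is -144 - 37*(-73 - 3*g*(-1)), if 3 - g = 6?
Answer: 2890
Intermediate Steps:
g = -3 (g = 3 - 1*6 = 3 - 6 = -3)
-144 - 37*(-73 - 3*g*(-1)) = -144 - 37*(-73 - 3*(-3)*(-1)) = -144 - 37*(-73 - (-9)*(-1)) = -144 - 37*(-73 - 1*9) = -144 - 37*(-73 - 9) = -144 - 37*(-82) = -144 + 3034 = 2890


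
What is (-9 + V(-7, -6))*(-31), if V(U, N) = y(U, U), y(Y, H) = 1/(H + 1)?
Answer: 1705/6 ≈ 284.17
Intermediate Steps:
y(Y, H) = 1/(1 + H)
V(U, N) = 1/(1 + U)
(-9 + V(-7, -6))*(-31) = (-9 + 1/(1 - 7))*(-31) = (-9 + 1/(-6))*(-31) = (-9 - 1/6)*(-31) = -55/6*(-31) = 1705/6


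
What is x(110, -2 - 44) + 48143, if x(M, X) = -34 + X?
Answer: 48063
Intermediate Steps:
x(110, -2 - 44) + 48143 = (-34 + (-2 - 44)) + 48143 = (-34 - 46) + 48143 = -80 + 48143 = 48063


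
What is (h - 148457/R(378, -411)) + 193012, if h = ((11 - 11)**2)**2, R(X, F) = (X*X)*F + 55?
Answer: 11334681768685/58725269 ≈ 1.9301e+5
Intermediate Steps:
R(X, F) = 55 + F*X**2 (R(X, F) = X**2*F + 55 = F*X**2 + 55 = 55 + F*X**2)
h = 0 (h = (0**2)**2 = 0**2 = 0)
(h - 148457/R(378, -411)) + 193012 = (0 - 148457/(55 - 411*378**2)) + 193012 = (0 - 148457/(55 - 411*142884)) + 193012 = (0 - 148457/(55 - 58725324)) + 193012 = (0 - 148457/(-58725269)) + 193012 = (0 - 148457*(-1/58725269)) + 193012 = (0 + 148457/58725269) + 193012 = 148457/58725269 + 193012 = 11334681768685/58725269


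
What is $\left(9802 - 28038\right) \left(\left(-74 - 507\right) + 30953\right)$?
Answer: $-553863792$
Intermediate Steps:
$\left(9802 - 28038\right) \left(\left(-74 - 507\right) + 30953\right) = - 18236 \left(\left(-74 - 507\right) + 30953\right) = - 18236 \left(-581 + 30953\right) = \left(-18236\right) 30372 = -553863792$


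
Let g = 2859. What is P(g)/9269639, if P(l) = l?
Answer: 2859/9269639 ≈ 0.00030843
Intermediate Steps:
P(g)/9269639 = 2859/9269639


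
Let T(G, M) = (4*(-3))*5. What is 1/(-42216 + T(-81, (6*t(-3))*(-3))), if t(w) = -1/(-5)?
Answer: -1/42276 ≈ -2.3654e-5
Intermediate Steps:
t(w) = 1/5 (t(w) = -1*(-1/5) = 1/5)
T(G, M) = -60 (T(G, M) = -12*5 = -60)
1/(-42216 + T(-81, (6*t(-3))*(-3))) = 1/(-42216 - 60) = 1/(-42276) = -1/42276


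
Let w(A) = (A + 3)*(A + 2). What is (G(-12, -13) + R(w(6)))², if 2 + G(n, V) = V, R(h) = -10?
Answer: 625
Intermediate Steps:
w(A) = (2 + A)*(3 + A) (w(A) = (3 + A)*(2 + A) = (2 + A)*(3 + A))
G(n, V) = -2 + V
(G(-12, -13) + R(w(6)))² = ((-2 - 13) - 10)² = (-15 - 10)² = (-25)² = 625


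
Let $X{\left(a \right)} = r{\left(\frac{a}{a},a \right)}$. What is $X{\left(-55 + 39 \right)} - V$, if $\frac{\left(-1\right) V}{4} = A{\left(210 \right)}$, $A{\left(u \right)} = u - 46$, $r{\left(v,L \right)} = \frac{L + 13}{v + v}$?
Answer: $\frac{1309}{2} \approx 654.5$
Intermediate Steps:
$r{\left(v,L \right)} = \frac{13 + L}{2 v}$
$A{\left(u \right)} = -46 + u$ ($A{\left(u \right)} = u - 46 = -46 + u$)
$X{\left(a \right)} = \frac{13}{2} + \frac{a}{2}$ ($X{\left(a \right)} = \frac{13 + a}{2 \frac{a}{a}} = \frac{13 + a}{2 \cdot 1} = \frac{1}{2} \cdot 1 \left(13 + a\right) = \frac{13}{2} + \frac{a}{2}$)
$V = -656$ ($V = - 4 \left(-46 + 210\right) = \left(-4\right) 164 = -656$)
$X{\left(-55 + 39 \right)} - V = \left(\frac{13}{2} + \frac{-55 + 39}{2}\right) - -656 = \left(\frac{13}{2} + \frac{1}{2} \left(-16\right)\right) + 656 = \left(\frac{13}{2} - 8\right) + 656 = - \frac{3}{2} + 656 = \frac{1309}{2}$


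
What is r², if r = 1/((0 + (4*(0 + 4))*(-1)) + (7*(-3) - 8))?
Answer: 1/2025 ≈ 0.00049383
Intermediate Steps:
r = -1/45 (r = 1/((0 + (4*4)*(-1)) + (-21 - 8)) = 1/((0 + 16*(-1)) - 29) = 1/((0 - 16) - 29) = 1/(-16 - 29) = 1/(-45) = -1/45 ≈ -0.022222)
r² = (-1/45)² = 1/2025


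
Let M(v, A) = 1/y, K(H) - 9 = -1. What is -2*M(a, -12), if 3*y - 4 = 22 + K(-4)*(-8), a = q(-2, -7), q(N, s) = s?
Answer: 3/19 ≈ 0.15789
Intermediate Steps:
a = -7
K(H) = 8 (K(H) = 9 - 1 = 8)
y = -38/3 (y = 4/3 + (22 + 8*(-8))/3 = 4/3 + (22 - 64)/3 = 4/3 + (⅓)*(-42) = 4/3 - 14 = -38/3 ≈ -12.667)
M(v, A) = -3/38 (M(v, A) = 1/(-38/3) = -3/38)
-2*M(a, -12) = -2*(-3/38) = 3/19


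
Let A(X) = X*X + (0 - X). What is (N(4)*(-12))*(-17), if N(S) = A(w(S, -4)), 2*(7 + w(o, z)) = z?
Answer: 18360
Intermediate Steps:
w(o, z) = -7 + z/2
A(X) = X**2 - X
N(S) = 90 (N(S) = (-7 + (1/2)*(-4))*(-1 + (-7 + (1/2)*(-4))) = (-7 - 2)*(-1 + (-7 - 2)) = -9*(-1 - 9) = -9*(-10) = 90)
(N(4)*(-12))*(-17) = (90*(-12))*(-17) = -1080*(-17) = 18360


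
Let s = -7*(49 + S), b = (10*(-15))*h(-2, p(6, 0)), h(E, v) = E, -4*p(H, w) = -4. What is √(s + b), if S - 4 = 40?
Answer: 3*I*√39 ≈ 18.735*I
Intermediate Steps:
S = 44 (S = 4 + 40 = 44)
p(H, w) = 1 (p(H, w) = -¼*(-4) = 1)
b = 300 (b = (10*(-15))*(-2) = -150*(-2) = 300)
s = -651 (s = -7*(49 + 44) = -7*93 = -651)
√(s + b) = √(-651 + 300) = √(-351) = 3*I*√39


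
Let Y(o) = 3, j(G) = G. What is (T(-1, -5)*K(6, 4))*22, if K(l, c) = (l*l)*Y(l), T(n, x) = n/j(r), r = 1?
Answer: -2376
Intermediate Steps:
T(n, x) = n (T(n, x) = n/1 = n*1 = n)
K(l, c) = 3*l² (K(l, c) = (l*l)*3 = l²*3 = 3*l²)
(T(-1, -5)*K(6, 4))*22 = -3*6²*22 = -3*36*22 = -1*108*22 = -108*22 = -2376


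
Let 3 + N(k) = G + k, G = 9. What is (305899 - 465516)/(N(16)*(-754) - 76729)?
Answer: 159617/93317 ≈ 1.7105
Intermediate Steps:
N(k) = 6 + k (N(k) = -3 + (9 + k) = 6 + k)
(305899 - 465516)/(N(16)*(-754) - 76729) = (305899 - 465516)/((6 + 16)*(-754) - 76729) = -159617/(22*(-754) - 76729) = -159617/(-16588 - 76729) = -159617/(-93317) = -159617*(-1/93317) = 159617/93317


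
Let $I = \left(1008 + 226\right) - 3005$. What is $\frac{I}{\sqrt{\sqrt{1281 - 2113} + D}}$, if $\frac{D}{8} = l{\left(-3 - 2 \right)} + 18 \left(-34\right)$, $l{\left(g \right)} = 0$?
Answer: $- \frac{1771 \sqrt{2}}{4 \sqrt{-612 + i \sqrt{13}}} \approx -0.074555 + 25.31 i$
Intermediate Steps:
$I = -1771$ ($I = 1234 - 3005 = -1771$)
$D = -4896$ ($D = 8 \left(0 + 18 \left(-34\right)\right) = 8 \left(0 - 612\right) = 8 \left(-612\right) = -4896$)
$\frac{I}{\sqrt{\sqrt{1281 - 2113} + D}} = - \frac{1771}{\sqrt{\sqrt{1281 - 2113} - 4896}} = - \frac{1771}{\sqrt{\sqrt{-832} - 4896}} = - \frac{1771}{\sqrt{8 i \sqrt{13} - 4896}} = - \frac{1771}{\sqrt{-4896 + 8 i \sqrt{13}}}$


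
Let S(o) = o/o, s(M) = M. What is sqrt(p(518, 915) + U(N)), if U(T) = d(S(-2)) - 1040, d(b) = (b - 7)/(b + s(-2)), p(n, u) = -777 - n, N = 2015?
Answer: I*sqrt(2329) ≈ 48.26*I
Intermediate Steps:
S(o) = 1
d(b) = (-7 + b)/(-2 + b) (d(b) = (b - 7)/(b - 2) = (-7 + b)/(-2 + b))
U(T) = -1034 (U(T) = (-7 + 1)/(-2 + 1) - 1040 = -6/(-1) - 1040 = -1*(-6) - 1040 = 6 - 1040 = -1034)
sqrt(p(518, 915) + U(N)) = sqrt((-777 - 1*518) - 1034) = sqrt((-777 - 518) - 1034) = sqrt(-1295 - 1034) = sqrt(-2329) = I*sqrt(2329)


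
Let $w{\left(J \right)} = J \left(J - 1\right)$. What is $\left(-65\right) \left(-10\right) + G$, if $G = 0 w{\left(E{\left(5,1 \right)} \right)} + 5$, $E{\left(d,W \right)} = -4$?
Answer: $655$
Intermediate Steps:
$w{\left(J \right)} = J \left(-1 + J\right)$
$G = 5$ ($G = 0 \left(- 4 \left(-1 - 4\right)\right) + 5 = 0 \left(\left(-4\right) \left(-5\right)\right) + 5 = 0 \cdot 20 + 5 = 0 + 5 = 5$)
$\left(-65\right) \left(-10\right) + G = \left(-65\right) \left(-10\right) + 5 = 650 + 5 = 655$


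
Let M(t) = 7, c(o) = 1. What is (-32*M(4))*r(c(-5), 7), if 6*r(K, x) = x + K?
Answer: -896/3 ≈ -298.67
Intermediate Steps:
r(K, x) = K/6 + x/6 (r(K, x) = (x + K)/6 = (K + x)/6 = K/6 + x/6)
(-32*M(4))*r(c(-5), 7) = (-32*7)*((⅙)*1 + (⅙)*7) = -224*(⅙ + 7/6) = -224*4/3 = -896/3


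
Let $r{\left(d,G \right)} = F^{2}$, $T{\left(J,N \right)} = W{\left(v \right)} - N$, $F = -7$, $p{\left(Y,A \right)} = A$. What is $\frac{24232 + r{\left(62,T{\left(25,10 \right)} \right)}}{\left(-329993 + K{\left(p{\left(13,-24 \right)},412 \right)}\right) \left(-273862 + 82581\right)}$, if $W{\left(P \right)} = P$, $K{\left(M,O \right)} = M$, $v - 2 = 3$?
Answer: $\frac{24281}{63125981777} \approx 3.8464 \cdot 10^{-7}$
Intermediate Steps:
$v = 5$ ($v = 2 + 3 = 5$)
$T{\left(J,N \right)} = 5 - N$
$r{\left(d,G \right)} = 49$ ($r{\left(d,G \right)} = \left(-7\right)^{2} = 49$)
$\frac{24232 + r{\left(62,T{\left(25,10 \right)} \right)}}{\left(-329993 + K{\left(p{\left(13,-24 \right)},412 \right)}\right) \left(-273862 + 82581\right)} = \frac{24232 + 49}{\left(-329993 - 24\right) \left(-273862 + 82581\right)} = \frac{24281}{\left(-330017\right) \left(-191281\right)} = \frac{24281}{63125981777}$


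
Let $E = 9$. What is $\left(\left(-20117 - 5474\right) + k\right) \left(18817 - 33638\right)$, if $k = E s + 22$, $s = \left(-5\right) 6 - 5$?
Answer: $383626764$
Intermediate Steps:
$s = -35$ ($s = -30 - 5 = -35$)
$k = -293$ ($k = 9 \left(-35\right) + 22 = -315 + 22 = -293$)
$\left(\left(-20117 - 5474\right) + k\right) \left(18817 - 33638\right) = \left(\left(-20117 - 5474\right) - 293\right) \left(18817 - 33638\right) = \left(\left(-20117 - 5474\right) - 293\right) \left(-14821\right) = \left(-25591 - 293\right) \left(-14821\right) = \left(-25884\right) \left(-14821\right) = 383626764$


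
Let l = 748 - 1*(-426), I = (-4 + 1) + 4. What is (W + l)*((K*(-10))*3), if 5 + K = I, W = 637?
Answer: 217320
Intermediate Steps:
I = 1 (I = -3 + 4 = 1)
K = -4 (K = -5 + 1 = -4)
l = 1174 (l = 748 + 426 = 1174)
(W + l)*((K*(-10))*3) = (637 + 1174)*(-4*(-10)*3) = 1811*(40*3) = 1811*120 = 217320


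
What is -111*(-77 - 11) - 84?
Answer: 9684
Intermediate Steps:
-111*(-77 - 11) - 84 = -111*(-88) - 84 = 9768 - 84 = 9684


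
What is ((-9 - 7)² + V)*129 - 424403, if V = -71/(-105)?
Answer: -13695212/35 ≈ -3.9129e+5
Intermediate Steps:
V = 71/105 (V = -71*(-1/105) = 71/105 ≈ 0.67619)
((-9 - 7)² + V)*129 - 424403 = ((-9 - 7)² + 71/105)*129 - 424403 = ((-16)² + 71/105)*129 - 424403 = (256 + 71/105)*129 - 424403 = (26951/105)*129 - 424403 = 1158893/35 - 424403 = -13695212/35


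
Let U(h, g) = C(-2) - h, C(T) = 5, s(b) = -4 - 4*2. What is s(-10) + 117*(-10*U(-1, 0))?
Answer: -7032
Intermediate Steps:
s(b) = -12 (s(b) = -4 - 8 = -12)
U(h, g) = 5 - h
s(-10) + 117*(-10*U(-1, 0)) = -12 + 117*(-10*(5 - 1*(-1))) = -12 + 117*(-10*(5 + 1)) = -12 + 117*(-10*6) = -12 + 117*(-60) = -12 - 7020 = -7032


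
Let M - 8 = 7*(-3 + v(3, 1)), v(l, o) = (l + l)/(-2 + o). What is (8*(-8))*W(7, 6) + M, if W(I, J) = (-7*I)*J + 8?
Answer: 18249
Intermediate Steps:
W(I, J) = 8 - 7*I*J (W(I, J) = -7*I*J + 8 = 8 - 7*I*J)
v(l, o) = 2*l/(-2 + o) (v(l, o) = (2*l)/(-2 + o) = 2*l/(-2 + o))
M = -55 (M = 8 + 7*(-3 + 2*3/(-2 + 1)) = 8 + 7*(-3 + 2*3/(-1)) = 8 + 7*(-3 + 2*3*(-1)) = 8 + 7*(-3 - 6) = 8 + 7*(-9) = 8 - 63 = -55)
(8*(-8))*W(7, 6) + M = (8*(-8))*(8 - 7*7*6) - 55 = -64*(8 - 294) - 55 = -64*(-286) - 55 = 18304 - 55 = 18249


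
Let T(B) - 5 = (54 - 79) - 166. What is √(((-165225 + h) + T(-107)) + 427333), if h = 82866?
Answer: 2*√86197 ≈ 587.19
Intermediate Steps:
T(B) = -186 (T(B) = 5 + ((54 - 79) - 166) = 5 + (-25 - 166) = 5 - 191 = -186)
√(((-165225 + h) + T(-107)) + 427333) = √(((-165225 + 82866) - 186) + 427333) = √((-82359 - 186) + 427333) = √(-82545 + 427333) = √344788 = 2*√86197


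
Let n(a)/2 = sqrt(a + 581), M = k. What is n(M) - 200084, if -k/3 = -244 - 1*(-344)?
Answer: -200084 + 2*sqrt(281) ≈ -2.0005e+5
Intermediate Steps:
k = -300 (k = -3*(-244 - 1*(-344)) = -3*(-244 + 344) = -3*100 = -300)
M = -300
n(a) = 2*sqrt(581 + a) (n(a) = 2*sqrt(a + 581) = 2*sqrt(581 + a))
n(M) - 200084 = 2*sqrt(581 - 300) - 200084 = 2*sqrt(281) - 200084 = -200084 + 2*sqrt(281)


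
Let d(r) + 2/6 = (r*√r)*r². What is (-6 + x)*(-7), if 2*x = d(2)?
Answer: 259/6 - 28*√2 ≈ 3.5687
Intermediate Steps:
d(r) = -⅓ + r^(7/2) (d(r) = -⅓ + (r*√r)*r² = -⅓ + r^(3/2)*r² = -⅓ + r^(7/2))
x = -⅙ + 4*√2 (x = (-⅓ + 2^(7/2))/2 = (-⅓ + 8*√2)/2 = -⅙ + 4*√2 ≈ 5.4902)
(-6 + x)*(-7) = (-6 + (-⅙ + 4*√2))*(-7) = (-37/6 + 4*√2)*(-7) = 259/6 - 28*√2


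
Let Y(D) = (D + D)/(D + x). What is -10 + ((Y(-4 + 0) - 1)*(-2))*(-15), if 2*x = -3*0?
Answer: 20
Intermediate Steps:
x = 0 (x = (-3*0)/2 = (1/2)*0 = 0)
Y(D) = 2 (Y(D) = (D + D)/(D + 0) = (2*D)/D = 2)
-10 + ((Y(-4 + 0) - 1)*(-2))*(-15) = -10 + ((2 - 1)*(-2))*(-15) = -10 + (1*(-2))*(-15) = -10 - 2*(-15) = -10 + 30 = 20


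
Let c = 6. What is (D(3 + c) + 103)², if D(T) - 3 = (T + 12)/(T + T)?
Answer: 413449/36 ≈ 11485.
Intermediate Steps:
D(T) = 3 + (12 + T)/(2*T) (D(T) = 3 + (T + 12)/(T + T) = 3 + (12 + T)/((2*T)) = 3 + (12 + T)*(1/(2*T)) = 3 + (12 + T)/(2*T))
(D(3 + c) + 103)² = ((7/2 + 6/(3 + 6)) + 103)² = ((7/2 + 6/9) + 103)² = ((7/2 + 6*(⅑)) + 103)² = ((7/2 + ⅔) + 103)² = (25/6 + 103)² = (643/6)² = 413449/36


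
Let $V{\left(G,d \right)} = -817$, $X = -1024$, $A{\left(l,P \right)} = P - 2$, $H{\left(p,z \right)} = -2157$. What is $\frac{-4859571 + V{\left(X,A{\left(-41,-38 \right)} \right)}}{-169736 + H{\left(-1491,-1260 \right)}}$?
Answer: $\frac{4860388}{171893} \approx 28.276$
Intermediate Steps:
$A{\left(l,P \right)} = -2 + P$ ($A{\left(l,P \right)} = P - 2 = -2 + P$)
$\frac{-4859571 + V{\left(X,A{\left(-41,-38 \right)} \right)}}{-169736 + H{\left(-1491,-1260 \right)}} = \frac{-4859571 - 817}{-169736 - 2157} = - \frac{4860388}{-171893} = \left(-4860388\right) \left(- \frac{1}{171893}\right) = \frac{4860388}{171893}$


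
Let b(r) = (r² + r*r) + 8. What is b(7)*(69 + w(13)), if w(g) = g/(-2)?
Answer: 6625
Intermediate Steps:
w(g) = -g/2 (w(g) = g*(-½) = -g/2)
b(r) = 8 + 2*r² (b(r) = (r² + r²) + 8 = 2*r² + 8 = 8 + 2*r²)
b(7)*(69 + w(13)) = (8 + 2*7²)*(69 - ½*13) = (8 + 2*49)*(69 - 13/2) = (8 + 98)*(125/2) = 106*(125/2) = 6625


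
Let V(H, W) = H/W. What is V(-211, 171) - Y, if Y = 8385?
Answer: -1434046/171 ≈ -8386.2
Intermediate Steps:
V(-211, 171) - Y = -211/171 - 1*8385 = -211*1/171 - 8385 = -211/171 - 8385 = -1434046/171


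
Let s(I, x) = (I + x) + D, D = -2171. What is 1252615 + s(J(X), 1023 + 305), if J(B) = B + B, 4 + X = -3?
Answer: 1251758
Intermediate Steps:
X = -7 (X = -4 - 3 = -7)
J(B) = 2*B
s(I, x) = -2171 + I + x (s(I, x) = (I + x) - 2171 = -2171 + I + x)
1252615 + s(J(X), 1023 + 305) = 1252615 + (-2171 + 2*(-7) + (1023 + 305)) = 1252615 + (-2171 - 14 + 1328) = 1252615 - 857 = 1251758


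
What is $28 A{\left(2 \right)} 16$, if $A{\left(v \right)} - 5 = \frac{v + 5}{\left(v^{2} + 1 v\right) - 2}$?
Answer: $3024$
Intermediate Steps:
$A{\left(v \right)} = 5 + \frac{5 + v}{-2 + v + v^{2}}$ ($A{\left(v \right)} = 5 + \frac{v + 5}{\left(v^{2} + 1 v\right) - 2} = 5 + \frac{5 + v}{\left(v^{2} + v\right) - 2} = 5 + \frac{5 + v}{\left(v + v^{2}\right) - 2} = 5 + \frac{5 + v}{-2 + v + v^{2}}$)
$28 A{\left(2 \right)} 16 = 28 \frac{-5 + 5 \cdot 2^{2} + 6 \cdot 2}{-2 + 2 + 2^{2}} \cdot 16 = 28 \frac{-5 + 5 \cdot 4 + 12}{-2 + 2 + 4} \cdot 16 = 28 \frac{-5 + 20 + 12}{4} \cdot 16 = 28 \cdot \frac{1}{4} \cdot 27 \cdot 16 = 28 \cdot \frac{27}{4} \cdot 16 = 189 \cdot 16 = 3024$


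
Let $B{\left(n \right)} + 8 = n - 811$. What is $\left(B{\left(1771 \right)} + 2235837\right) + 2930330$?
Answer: $5167119$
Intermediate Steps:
$B{\left(n \right)} = -819 + n$ ($B{\left(n \right)} = -8 + \left(n - 811\right) = -8 + \left(-811 + n\right) = -819 + n$)
$\left(B{\left(1771 \right)} + 2235837\right) + 2930330 = \left(\left(-819 + 1771\right) + 2235837\right) + 2930330 = \left(952 + 2235837\right) + 2930330 = 2236789 + 2930330 = 5167119$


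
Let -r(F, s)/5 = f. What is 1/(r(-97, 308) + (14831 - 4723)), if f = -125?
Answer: 1/10733 ≈ 9.3171e-5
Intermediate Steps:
r(F, s) = 625 (r(F, s) = -5*(-125) = 625)
1/(r(-97, 308) + (14831 - 4723)) = 1/(625 + (14831 - 4723)) = 1/(625 + 10108) = 1/10733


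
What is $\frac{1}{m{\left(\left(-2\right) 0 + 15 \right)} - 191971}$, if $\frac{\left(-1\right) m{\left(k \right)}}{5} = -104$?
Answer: $- \frac{1}{191451} \approx -5.2233 \cdot 10^{-6}$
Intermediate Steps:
$m{\left(k \right)} = 520$ ($m{\left(k \right)} = \left(-5\right) \left(-104\right) = 520$)
$\frac{1}{m{\left(\left(-2\right) 0 + 15 \right)} - 191971} = \frac{1}{520 - 191971} = \frac{1}{-191451} = - \frac{1}{191451}$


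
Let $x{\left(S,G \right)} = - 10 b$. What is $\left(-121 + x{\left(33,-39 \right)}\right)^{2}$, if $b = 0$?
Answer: $14641$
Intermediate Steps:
$x{\left(S,G \right)} = 0$ ($x{\left(S,G \right)} = \left(-10\right) 0 = 0$)
$\left(-121 + x{\left(33,-39 \right)}\right)^{2} = \left(-121 + 0\right)^{2} = \left(-121\right)^{2} = 14641$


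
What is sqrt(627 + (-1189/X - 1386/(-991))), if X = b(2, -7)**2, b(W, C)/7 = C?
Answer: 2*sqrt(370145348801)/48559 ≈ 25.058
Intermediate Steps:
b(W, C) = 7*C
X = 2401 (X = (7*(-7))**2 = (-49)**2 = 2401)
sqrt(627 + (-1189/X - 1386/(-991))) = sqrt(627 + (-1189/2401 - 1386/(-991))) = sqrt(627 + (-1189*1/2401 - 1386*(-1/991))) = sqrt(627 + (-1189/2401 + 1386/991)) = sqrt(627 + 2149487/2379391) = sqrt(1494027644/2379391) = 2*sqrt(370145348801)/48559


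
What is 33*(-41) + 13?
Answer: -1340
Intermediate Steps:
33*(-41) + 13 = -1353 + 13 = -1340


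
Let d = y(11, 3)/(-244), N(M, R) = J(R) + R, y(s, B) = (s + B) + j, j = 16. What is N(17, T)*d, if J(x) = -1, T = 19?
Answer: -135/61 ≈ -2.2131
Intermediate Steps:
y(s, B) = 16 + B + s (y(s, B) = (s + B) + 16 = (B + s) + 16 = 16 + B + s)
N(M, R) = -1 + R
d = -15/122 (d = (16 + 3 + 11)/(-244) = 30*(-1/244) = -15/122 ≈ -0.12295)
N(17, T)*d = (-1 + 19)*(-15/122) = 18*(-15/122) = -135/61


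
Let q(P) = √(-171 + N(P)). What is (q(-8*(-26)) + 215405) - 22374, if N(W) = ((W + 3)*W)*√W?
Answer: 193031 + √(-171 + 175552*√13) ≈ 1.9383e+5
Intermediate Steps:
N(W) = W^(3/2)*(3 + W) (N(W) = ((3 + W)*W)*√W = (W*(3 + W))*√W = W^(3/2)*(3 + W))
q(P) = √(-171 + P^(3/2)*(3 + P))
(q(-8*(-26)) + 215405) - 22374 = (√(-171 + (-8*(-26))^(3/2)*(3 - 8*(-26))) + 215405) - 22374 = (√(-171 + 208^(3/2)*(3 + 208)) + 215405) - 22374 = (√(-171 + (832*√13)*211) + 215405) - 22374 = (√(-171 + 175552*√13) + 215405) - 22374 = (215405 + √(-171 + 175552*√13)) - 22374 = 193031 + √(-171 + 175552*√13)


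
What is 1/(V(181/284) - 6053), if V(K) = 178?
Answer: -1/5875 ≈ -0.00017021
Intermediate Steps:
1/(V(181/284) - 6053) = 1/(178 - 6053) = 1/(-5875) = -1/5875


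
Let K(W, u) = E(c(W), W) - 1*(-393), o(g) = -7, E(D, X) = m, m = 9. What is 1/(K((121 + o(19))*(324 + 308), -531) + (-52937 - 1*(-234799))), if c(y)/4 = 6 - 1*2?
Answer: 1/182264 ≈ 5.4865e-6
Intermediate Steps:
c(y) = 16 (c(y) = 4*(6 - 1*2) = 4*(6 - 2) = 4*4 = 16)
E(D, X) = 9
K(W, u) = 402 (K(W, u) = 9 - 1*(-393) = 9 + 393 = 402)
1/(K((121 + o(19))*(324 + 308), -531) + (-52937 - 1*(-234799))) = 1/(402 + (-52937 - 1*(-234799))) = 1/(402 + (-52937 + 234799)) = 1/(402 + 181862) = 1/182264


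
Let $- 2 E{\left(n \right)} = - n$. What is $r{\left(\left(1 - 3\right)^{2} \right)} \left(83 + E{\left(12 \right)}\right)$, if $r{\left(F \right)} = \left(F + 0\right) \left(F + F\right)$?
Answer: $2848$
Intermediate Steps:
$E{\left(n \right)} = \frac{n}{2}$ ($E{\left(n \right)} = - \frac{\left(-1\right) n}{2} = \frac{n}{2}$)
$r{\left(F \right)} = 2 F^{2}$ ($r{\left(F \right)} = F 2 F = 2 F^{2}$)
$r{\left(\left(1 - 3\right)^{2} \right)} \left(83 + E{\left(12 \right)}\right) = 2 \left(\left(1 - 3\right)^{2}\right)^{2} \left(83 + \frac{1}{2} \cdot 12\right) = 2 \left(\left(-2\right)^{2}\right)^{2} \left(83 + 6\right) = 2 \cdot 4^{2} \cdot 89 = 2 \cdot 16 \cdot 89 = 32 \cdot 89 = 2848$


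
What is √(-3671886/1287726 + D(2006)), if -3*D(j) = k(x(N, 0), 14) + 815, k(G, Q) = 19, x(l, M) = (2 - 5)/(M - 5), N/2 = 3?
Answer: I*√12936628246399/214621 ≈ 16.759*I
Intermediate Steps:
N = 6 (N = 2*3 = 6)
x(l, M) = -3/(-5 + M)
D(j) = -278 (D(j) = -(19 + 815)/3 = -⅓*834 = -278)
√(-3671886/1287726 + D(2006)) = √(-3671886/1287726 - 278) = √(-3671886*1/1287726 - 278) = √(-611981/214621 - 278) = √(-60276619/214621) = I*√12936628246399/214621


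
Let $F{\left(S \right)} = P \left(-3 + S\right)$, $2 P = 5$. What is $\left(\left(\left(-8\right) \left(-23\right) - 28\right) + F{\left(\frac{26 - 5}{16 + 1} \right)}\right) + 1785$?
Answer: $\frac{32922}{17} \approx 1936.6$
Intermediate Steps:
$P = \frac{5}{2}$ ($P = \frac{1}{2} \cdot 5 = \frac{5}{2} \approx 2.5$)
$F{\left(S \right)} = - \frac{15}{2} + \frac{5 S}{2}$ ($F{\left(S \right)} = \frac{5 \left(-3 + S\right)}{2} = - \frac{15}{2} + \frac{5 S}{2}$)
$\left(\left(\left(-8\right) \left(-23\right) - 28\right) + F{\left(\frac{26 - 5}{16 + 1} \right)}\right) + 1785 = \left(\left(\left(-8\right) \left(-23\right) - 28\right) - \left(\frac{15}{2} - \frac{5 \frac{26 - 5}{16 + 1}}{2}\right)\right) + 1785 = \left(\left(184 - 28\right) - \left(\frac{15}{2} - \frac{5 \cdot \frac{21}{17}}{2}\right)\right) + 1785 = \left(156 - \left(\frac{15}{2} - \frac{5 \cdot 21 \cdot \frac{1}{17}}{2}\right)\right) + 1785 = \left(156 + \left(- \frac{15}{2} + \frac{5}{2} \cdot \frac{21}{17}\right)\right) + 1785 = \left(156 + \left(- \frac{15}{2} + \frac{105}{34}\right)\right) + 1785 = \left(156 - \frac{75}{17}\right) + 1785 = \frac{2577}{17} + 1785 = \frac{32922}{17}$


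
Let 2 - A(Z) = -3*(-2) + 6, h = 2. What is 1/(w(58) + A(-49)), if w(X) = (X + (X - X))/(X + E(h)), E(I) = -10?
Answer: -24/211 ≈ -0.11374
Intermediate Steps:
w(X) = X/(-10 + X) (w(X) = (X + (X - X))/(X - 10) = (X + 0)/(-10 + X) = X/(-10 + X))
A(Z) = -10 (A(Z) = 2 - (-3*(-2) + 6) = 2 - (6 + 6) = 2 - 1*12 = 2 - 12 = -10)
1/(w(58) + A(-49)) = 1/(58/(-10 + 58) - 10) = 1/(58/48 - 10) = 1/(58*(1/48) - 10) = 1/(29/24 - 10) = 1/(-211/24) = -24/211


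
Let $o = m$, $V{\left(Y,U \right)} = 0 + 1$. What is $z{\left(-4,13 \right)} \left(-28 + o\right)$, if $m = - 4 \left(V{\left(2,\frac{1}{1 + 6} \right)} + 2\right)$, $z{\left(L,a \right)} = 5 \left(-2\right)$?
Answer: $400$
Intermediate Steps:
$z{\left(L,a \right)} = -10$
$V{\left(Y,U \right)} = 1$
$m = -12$ ($m = - 4 \left(1 + 2\right) = \left(-4\right) 3 = -12$)
$o = -12$
$z{\left(-4,13 \right)} \left(-28 + o\right) = - 10 \left(-28 - 12\right) = \left(-10\right) \left(-40\right) = 400$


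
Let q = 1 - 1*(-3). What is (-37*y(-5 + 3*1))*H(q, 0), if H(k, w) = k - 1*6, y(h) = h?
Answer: -148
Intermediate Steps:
q = 4 (q = 1 + 3 = 4)
H(k, w) = -6 + k (H(k, w) = k - 6 = -6 + k)
(-37*y(-5 + 3*1))*H(q, 0) = (-37*(-5 + 3*1))*(-6 + 4) = -37*(-5 + 3)*(-2) = -37*(-2)*(-2) = 74*(-2) = -148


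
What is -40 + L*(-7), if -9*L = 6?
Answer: -106/3 ≈ -35.333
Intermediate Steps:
L = -2/3 (L = -1/9*6 = -2/3 ≈ -0.66667)
-40 + L*(-7) = -40 - 2/3*(-7) = -40 + 14/3 = -106/3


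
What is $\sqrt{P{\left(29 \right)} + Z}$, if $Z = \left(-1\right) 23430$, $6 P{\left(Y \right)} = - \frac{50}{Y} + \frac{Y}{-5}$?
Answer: $\frac{i \sqrt{17735116170}}{870} \approx 153.07 i$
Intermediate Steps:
$P{\left(Y \right)} = - \frac{25}{3 Y} - \frac{Y}{30}$ ($P{\left(Y \right)} = \frac{- \frac{50}{Y} + \frac{Y}{-5}}{6} = \frac{- \frac{50}{Y} + Y \left(- \frac{1}{5}\right)}{6} = \frac{- \frac{50}{Y} - \frac{Y}{5}}{6} = - \frac{25}{3 Y} - \frac{Y}{30}$)
$Z = -23430$
$\sqrt{P{\left(29 \right)} + Z} = \sqrt{\frac{-250 - 29^{2}}{30 \cdot 29} - 23430} = \sqrt{\frac{1}{30} \cdot \frac{1}{29} \left(-250 - 841\right) - 23430} = \sqrt{\frac{1}{30} \cdot \frac{1}{29} \left(-1091\right) - 23430} = \sqrt{- \frac{1091}{870} - 23430} = \sqrt{- \frac{20385191}{870}} = \frac{i \sqrt{17735116170}}{870}$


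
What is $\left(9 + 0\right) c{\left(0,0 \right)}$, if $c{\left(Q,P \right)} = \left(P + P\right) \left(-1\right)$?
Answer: $0$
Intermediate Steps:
$c{\left(Q,P \right)} = - 2 P$ ($c{\left(Q,P \right)} = 2 P \left(-1\right) = - 2 P$)
$\left(9 + 0\right) c{\left(0,0 \right)} = \left(9 + 0\right) \left(\left(-2\right) 0\right) = 9 \cdot 0 = 0$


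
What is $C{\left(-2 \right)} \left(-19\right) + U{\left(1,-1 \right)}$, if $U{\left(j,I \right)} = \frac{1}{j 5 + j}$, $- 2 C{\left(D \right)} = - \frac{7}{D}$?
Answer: $\frac{401}{12} \approx 33.417$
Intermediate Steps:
$C{\left(D \right)} = \frac{7}{2 D}$ ($C{\left(D \right)} = - \frac{\left(-7\right) \frac{1}{D}}{2} = \frac{7}{2 D}$)
$U{\left(j,I \right)} = \frac{1}{6 j}$ ($U{\left(j,I \right)} = \frac{1}{5 j + j} = \frac{1}{6 j}$)
$C{\left(-2 \right)} \left(-19\right) + U{\left(1,-1 \right)} = \frac{7}{2 \left(-2\right)} \left(-19\right) + \frac{1}{6 \cdot 1} = \frac{7}{2} \left(- \frac{1}{2}\right) \left(-19\right) + \frac{1}{6} \cdot 1 = \left(- \frac{7}{4}\right) \left(-19\right) + \frac{1}{6} = \frac{133}{4} + \frac{1}{6} = \frac{401}{12}$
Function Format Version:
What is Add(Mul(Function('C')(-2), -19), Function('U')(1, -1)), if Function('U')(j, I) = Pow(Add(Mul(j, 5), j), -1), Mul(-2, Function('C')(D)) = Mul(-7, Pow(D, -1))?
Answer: Rational(401, 12) ≈ 33.417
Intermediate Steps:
Function('C')(D) = Mul(Rational(7, 2), Pow(D, -1)) (Function('C')(D) = Mul(Rational(-1, 2), Mul(-7, Pow(D, -1))) = Mul(Rational(7, 2), Pow(D, -1)))
Function('U')(j, I) = Mul(Rational(1, 6), Pow(j, -1)) (Function('U')(j, I) = Pow(Add(Mul(5, j), j), -1) = Pow(Mul(6, j), -1) = Mul(Rational(1, 6), Pow(j, -1)))
Add(Mul(Function('C')(-2), -19), Function('U')(1, -1)) = Add(Mul(Mul(Rational(7, 2), Pow(-2, -1)), -19), Mul(Rational(1, 6), Pow(1, -1))) = Add(Mul(Mul(Rational(7, 2), Rational(-1, 2)), -19), Mul(Rational(1, 6), 1)) = Add(Mul(Rational(-7, 4), -19), Rational(1, 6)) = Add(Rational(133, 4), Rational(1, 6)) = Rational(401, 12)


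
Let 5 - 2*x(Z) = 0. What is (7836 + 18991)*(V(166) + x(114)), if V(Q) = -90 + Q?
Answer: 4211839/2 ≈ 2.1059e+6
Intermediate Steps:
x(Z) = 5/2 (x(Z) = 5/2 - ½*0 = 5/2 + 0 = 5/2)
(7836 + 18991)*(V(166) + x(114)) = (7836 + 18991)*((-90 + 166) + 5/2) = 26827*(76 + 5/2) = 26827*(157/2) = 4211839/2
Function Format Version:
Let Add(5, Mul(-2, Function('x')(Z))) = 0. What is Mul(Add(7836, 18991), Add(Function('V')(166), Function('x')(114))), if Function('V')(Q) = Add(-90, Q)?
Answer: Rational(4211839, 2) ≈ 2.1059e+6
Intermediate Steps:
Function('x')(Z) = Rational(5, 2) (Function('x')(Z) = Add(Rational(5, 2), Mul(Rational(-1, 2), 0)) = Add(Rational(5, 2), 0) = Rational(5, 2))
Mul(Add(7836, 18991), Add(Function('V')(166), Function('x')(114))) = Mul(Add(7836, 18991), Add(Add(-90, 166), Rational(5, 2))) = Mul(26827, Add(76, Rational(5, 2))) = Mul(26827, Rational(157, 2)) = Rational(4211839, 2)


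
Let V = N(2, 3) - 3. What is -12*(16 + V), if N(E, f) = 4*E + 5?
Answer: -312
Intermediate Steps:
N(E, f) = 5 + 4*E
V = 10 (V = (5 + 4*2) - 3 = (5 + 8) - 3 = 13 - 3 = 10)
-12*(16 + V) = -12*(16 + 10) = -12*26 = -312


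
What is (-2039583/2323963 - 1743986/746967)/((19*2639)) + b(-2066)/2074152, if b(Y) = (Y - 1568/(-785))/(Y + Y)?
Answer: -8615966594709180476071/134990938815284865793123280 ≈ -6.3826e-5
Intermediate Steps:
b(Y) = (1568/785 + Y)/(2*Y) (b(Y) = (Y - 1568*(-1/785))/((2*Y)) = (Y + 1568/785)*(1/(2*Y)) = (1568/785 + Y)*(1/(2*Y)) = (1568/785 + Y)/(2*Y))
(-2039583/2323963 - 1743986/746967)/((19*2639)) + b(-2066)/2074152 = (-2039583/2323963 - 1743986/746967)/((19*2639)) + ((1/1570)*(1568 + 785*(-2066))/(-2066))/2074152 = (-2039583*1/2323963 - 1743986*1/746967)/50141 + ((1/1570)*(-1/2066)*(1568 - 1621810))*(1/2074152) = (-8463/9643 - 1743986/746967)*(1/50141) + ((1/1570)*(-1/2066)*(-1620242))*(1/2074152) = -23138838719/7203002781*1/50141 + (810121/1621810)*(1/2074152) = -23138838719/361165762442121 + 810121/3363880455120 = -8615966594709180476071/134990938815284865793123280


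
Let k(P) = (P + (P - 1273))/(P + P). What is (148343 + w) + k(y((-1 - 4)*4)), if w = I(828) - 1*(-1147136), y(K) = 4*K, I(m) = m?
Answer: 207410553/160 ≈ 1.2963e+6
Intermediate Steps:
k(P) = (-1273 + 2*P)/(2*P) (k(P) = (P + (-1273 + P))/((2*P)) = (-1273 + 2*P)*(1/(2*P)) = (-1273 + 2*P)/(2*P))
w = 1147964 (w = 828 - 1*(-1147136) = 828 + 1147136 = 1147964)
(148343 + w) + k(y((-1 - 4)*4)) = (148343 + 1147964) + (-1273/2 + 4*((-1 - 4)*4))/((4*((-1 - 4)*4))) = 1296307 + (-1273/2 + 4*(-5*4))/((4*(-5*4))) = 1296307 + (-1273/2 + 4*(-20))/((4*(-20))) = 1296307 + (-1273/2 - 80)/(-80) = 1296307 - 1/80*(-1433/2) = 1296307 + 1433/160 = 207410553/160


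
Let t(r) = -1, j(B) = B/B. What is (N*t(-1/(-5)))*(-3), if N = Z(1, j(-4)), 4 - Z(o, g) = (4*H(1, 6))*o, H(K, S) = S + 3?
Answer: -96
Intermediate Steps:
j(B) = 1
H(K, S) = 3 + S
Z(o, g) = 4 - 36*o (Z(o, g) = 4 - 4*(3 + 6)*o = 4 - 4*9*o = 4 - 36*o)
N = -32 (N = 4 - 36*1 = 4 - 36 = -32)
(N*t(-1/(-5)))*(-3) = -32*(-1)*(-3) = 32*(-3) = -96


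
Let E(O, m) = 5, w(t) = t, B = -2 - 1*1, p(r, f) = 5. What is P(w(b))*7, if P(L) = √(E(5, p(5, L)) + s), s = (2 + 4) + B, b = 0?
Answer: 14*√2 ≈ 19.799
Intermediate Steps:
B = -3 (B = -2 - 1 = -3)
s = 3 (s = (2 + 4) - 3 = 6 - 3 = 3)
P(L) = 2*√2 (P(L) = √(5 + 3) = √8 = 2*√2)
P(w(b))*7 = (2*√2)*7 = 14*√2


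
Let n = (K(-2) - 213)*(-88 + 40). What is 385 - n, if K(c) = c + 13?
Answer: -9311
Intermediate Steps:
K(c) = 13 + c
n = 9696 (n = ((13 - 2) - 213)*(-88 + 40) = (11 - 213)*(-48) = -202*(-48) = 9696)
385 - n = 385 - 1*9696 = 385 - 9696 = -9311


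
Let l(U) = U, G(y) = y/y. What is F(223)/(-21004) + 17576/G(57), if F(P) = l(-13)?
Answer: 369166317/21004 ≈ 17576.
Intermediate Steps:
G(y) = 1
F(P) = -13
F(223)/(-21004) + 17576/G(57) = -13/(-21004) + 17576/1 = -13*(-1/21004) + 17576*1 = 13/21004 + 17576 = 369166317/21004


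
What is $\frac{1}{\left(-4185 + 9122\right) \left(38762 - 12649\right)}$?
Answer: $\frac{1}{128919881} \approx 7.7568 \cdot 10^{-9}$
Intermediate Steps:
$\frac{1}{\left(-4185 + 9122\right) \left(38762 - 12649\right)} = \frac{1}{4937 \cdot 26113} = \frac{1}{128919881}$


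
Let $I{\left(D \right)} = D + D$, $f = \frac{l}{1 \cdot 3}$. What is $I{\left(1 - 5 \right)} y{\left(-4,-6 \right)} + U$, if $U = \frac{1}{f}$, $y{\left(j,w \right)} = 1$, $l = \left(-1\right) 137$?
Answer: $- \frac{1099}{137} \approx -8.0219$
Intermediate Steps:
$l = -137$
$f = - \frac{137}{3}$ ($f = - \frac{137}{1 \cdot 3} = - \frac{137}{3} \approx -45.667$)
$I{\left(D \right)} = 2 D$
$U = - \frac{3}{137}$ ($U = \frac{1}{- \frac{137}{3}} = - \frac{3}{137} \approx -0.021898$)
$I{\left(1 - 5 \right)} y{\left(-4,-6 \right)} + U = 2 \left(1 - 5\right) 1 - \frac{3}{137} = 2 \left(-4\right) 1 - \frac{3}{137} = \left(-8\right) 1 - \frac{3}{137} = -8 - \frac{3}{137} = - \frac{1099}{137}$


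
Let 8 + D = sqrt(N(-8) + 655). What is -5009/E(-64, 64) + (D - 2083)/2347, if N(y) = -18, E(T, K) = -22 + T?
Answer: 11576297/201842 + 7*sqrt(13)/2347 ≈ 57.364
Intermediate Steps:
D = -8 + 7*sqrt(13) (D = -8 + sqrt(-18 + 655) = -8 + sqrt(637) = -8 + 7*sqrt(13) ≈ 17.239)
-5009/E(-64, 64) + (D - 2083)/2347 = -5009/(-22 - 64) + ((-8 + 7*sqrt(13)) - 2083)/2347 = -5009/(-86) + (-2091 + 7*sqrt(13))*(1/2347) = -5009*(-1/86) + (-2091/2347 + 7*sqrt(13)/2347) = 5009/86 + (-2091/2347 + 7*sqrt(13)/2347) = 11576297/201842 + 7*sqrt(13)/2347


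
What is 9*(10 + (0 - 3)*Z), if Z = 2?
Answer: 36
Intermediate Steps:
9*(10 + (0 - 3)*Z) = 9*(10 + (0 - 3)*2) = 9*(10 - 3*2) = 9*(10 - 6) = 9*4 = 36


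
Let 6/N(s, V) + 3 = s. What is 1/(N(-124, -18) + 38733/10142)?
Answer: 1288034/4858239 ≈ 0.26512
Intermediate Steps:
N(s, V) = 6/(-3 + s)
1/(N(-124, -18) + 38733/10142) = 1/(6/(-3 - 124) + 38733/10142) = 1/(6/(-127) + 38733*(1/10142)) = 1/(6*(-1/127) + 38733/10142) = 1/(-6/127 + 38733/10142) = 1/(4858239/1288034) = 1288034/4858239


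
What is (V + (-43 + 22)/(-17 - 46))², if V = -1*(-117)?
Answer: 123904/9 ≈ 13767.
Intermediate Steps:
V = 117
(V + (-43 + 22)/(-17 - 46))² = (117 + (-43 + 22)/(-17 - 46))² = (117 - 21/(-63))² = (117 - 21*(-1/63))² = (117 + ⅓)² = (352/3)² = 123904/9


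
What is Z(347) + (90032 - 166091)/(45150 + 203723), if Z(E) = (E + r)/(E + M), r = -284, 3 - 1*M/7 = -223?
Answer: -43679604/160025339 ≈ -0.27295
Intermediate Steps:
M = 1582 (M = 21 - 7*(-223) = 21 + 1561 = 1582)
Z(E) = (-284 + E)/(1582 + E) (Z(E) = (E - 284)/(E + 1582) = (-284 + E)/(1582 + E))
Z(347) + (90032 - 166091)/(45150 + 203723) = (-284 + 347)/(1582 + 347) + (90032 - 166091)/(45150 + 203723) = 63/1929 - 76059/248873 = (1/1929)*63 - 76059*1/248873 = 21/643 - 76059/248873 = -43679604/160025339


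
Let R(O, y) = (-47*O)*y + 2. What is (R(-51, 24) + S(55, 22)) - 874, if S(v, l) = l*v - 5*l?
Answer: 57756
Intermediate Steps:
R(O, y) = 2 - 47*O*y (R(O, y) = -47*O*y + 2 = 2 - 47*O*y)
S(v, l) = -5*l + l*v
(R(-51, 24) + S(55, 22)) - 874 = ((2 - 47*(-51)*24) + 22*(-5 + 55)) - 874 = ((2 + 57528) + 22*50) - 874 = (57530 + 1100) - 874 = 58630 - 874 = 57756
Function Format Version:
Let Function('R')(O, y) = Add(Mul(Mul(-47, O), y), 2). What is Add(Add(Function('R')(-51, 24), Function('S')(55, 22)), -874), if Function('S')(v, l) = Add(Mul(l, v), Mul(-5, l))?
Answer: 57756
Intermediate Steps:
Function('R')(O, y) = Add(2, Mul(-47, O, y)) (Function('R')(O, y) = Add(Mul(-47, O, y), 2) = Add(2, Mul(-47, O, y)))
Function('S')(v, l) = Add(Mul(-5, l), Mul(l, v))
Add(Add(Function('R')(-51, 24), Function('S')(55, 22)), -874) = Add(Add(Add(2, Mul(-47, -51, 24)), Mul(22, Add(-5, 55))), -874) = Add(Add(Add(2, 57528), Mul(22, 50)), -874) = Add(Add(57530, 1100), -874) = Add(58630, -874) = 57756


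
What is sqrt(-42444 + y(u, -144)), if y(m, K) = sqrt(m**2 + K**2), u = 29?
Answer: sqrt(-42444 + sqrt(21577)) ≈ 205.66*I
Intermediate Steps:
y(m, K) = sqrt(K**2 + m**2)
sqrt(-42444 + y(u, -144)) = sqrt(-42444 + sqrt((-144)**2 + 29**2)) = sqrt(-42444 + sqrt(20736 + 841)) = sqrt(-42444 + sqrt(21577))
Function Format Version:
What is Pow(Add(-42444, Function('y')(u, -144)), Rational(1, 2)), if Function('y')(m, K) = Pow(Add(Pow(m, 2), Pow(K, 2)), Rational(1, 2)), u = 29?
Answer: Pow(Add(-42444, Pow(21577, Rational(1, 2))), Rational(1, 2)) ≈ Mul(205.66, I)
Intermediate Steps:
Function('y')(m, K) = Pow(Add(Pow(K, 2), Pow(m, 2)), Rational(1, 2))
Pow(Add(-42444, Function('y')(u, -144)), Rational(1, 2)) = Pow(Add(-42444, Pow(Add(Pow(-144, 2), Pow(29, 2)), Rational(1, 2))), Rational(1, 2)) = Pow(Add(-42444, Pow(Add(20736, 841), Rational(1, 2))), Rational(1, 2)) = Pow(Add(-42444, Pow(21577, Rational(1, 2))), Rational(1, 2))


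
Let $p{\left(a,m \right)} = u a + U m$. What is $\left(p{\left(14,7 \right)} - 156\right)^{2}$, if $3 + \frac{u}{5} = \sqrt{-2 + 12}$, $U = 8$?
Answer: $145100 - 43400 \sqrt{10} \approx 7857.1$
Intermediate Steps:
$u = -15 + 5 \sqrt{10}$ ($u = -15 + 5 \sqrt{-2 + 12} = -15 + 5 \sqrt{10} \approx 0.81139$)
$p{\left(a,m \right)} = 8 m + a \left(-15 + 5 \sqrt{10}\right)$ ($p{\left(a,m \right)} = \left(-15 + 5 \sqrt{10}\right) a + 8 m = a \left(-15 + 5 \sqrt{10}\right) + 8 m = 8 m + a \left(-15 + 5 \sqrt{10}\right)$)
$\left(p{\left(14,7 \right)} - 156\right)^{2} = \left(\left(8 \cdot 7 - 70 \left(3 - \sqrt{10}\right)\right) - 156\right)^{2} = \left(\left(56 - \left(210 - 70 \sqrt{10}\right)\right) - 156\right)^{2} = \left(\left(-154 + 70 \sqrt{10}\right) - 156\right)^{2} = \left(-310 + 70 \sqrt{10}\right)^{2}$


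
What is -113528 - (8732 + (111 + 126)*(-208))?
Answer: -72964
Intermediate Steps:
-113528 - (8732 + (111 + 126)*(-208)) = -113528 - (8732 + 237*(-208)) = -113528 - (8732 - 49296) = -113528 - 1*(-40564) = -113528 + 40564 = -72964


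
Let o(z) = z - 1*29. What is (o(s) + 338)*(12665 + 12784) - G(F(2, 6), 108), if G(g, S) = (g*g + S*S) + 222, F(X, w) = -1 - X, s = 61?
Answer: 9404235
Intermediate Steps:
o(z) = -29 + z (o(z) = z - 29 = -29 + z)
G(g, S) = 222 + S² + g² (G(g, S) = (g² + S²) + 222 = (S² + g²) + 222 = 222 + S² + g²)
(o(s) + 338)*(12665 + 12784) - G(F(2, 6), 108) = ((-29 + 61) + 338)*(12665 + 12784) - (222 + 108² + (-1 - 1*2)²) = (32 + 338)*25449 - (222 + 11664 + (-1 - 2)²) = 370*25449 - (222 + 11664 + (-3)²) = 9416130 - (222 + 11664 + 9) = 9416130 - 1*11895 = 9416130 - 11895 = 9404235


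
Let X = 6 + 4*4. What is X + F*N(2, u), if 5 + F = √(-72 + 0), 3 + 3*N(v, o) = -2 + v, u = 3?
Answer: 27 - 6*I*√2 ≈ 27.0 - 8.4853*I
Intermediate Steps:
N(v, o) = -5/3 + v/3 (N(v, o) = -1 + (-2 + v)/3 = -1 + (-⅔ + v/3) = -5/3 + v/3)
X = 22 (X = 6 + 16 = 22)
F = -5 + 6*I*√2 (F = -5 + √(-72 + 0) = -5 + √(-72) = -5 + 6*I*√2 ≈ -5.0 + 8.4853*I)
X + F*N(2, u) = 22 + (-5 + 6*I*√2)*(-5/3 + (⅓)*2) = 22 + (-5 + 6*I*√2)*(-5/3 + ⅔) = 22 + (-5 + 6*I*√2)*(-1) = 22 + (5 - 6*I*√2) = 27 - 6*I*√2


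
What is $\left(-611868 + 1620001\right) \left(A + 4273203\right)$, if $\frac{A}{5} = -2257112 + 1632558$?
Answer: $1159789471589$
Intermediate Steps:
$A = -3122770$ ($A = 5 \left(-2257112 + 1632558\right) = 5 \left(-624554\right) = -3122770$)
$\left(-611868 + 1620001\right) \left(A + 4273203\right) = \left(-611868 + 1620001\right) \left(-3122770 + 4273203\right) = 1008133 \cdot 1150433 = 1159789471589$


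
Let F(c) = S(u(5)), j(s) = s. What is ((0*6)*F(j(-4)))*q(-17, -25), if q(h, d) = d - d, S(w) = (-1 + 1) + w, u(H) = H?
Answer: 0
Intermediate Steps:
S(w) = w (S(w) = 0 + w = w)
q(h, d) = 0
F(c) = 5
((0*6)*F(j(-4)))*q(-17, -25) = ((0*6)*5)*0 = (0*5)*0 = 0*0 = 0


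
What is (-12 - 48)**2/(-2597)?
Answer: -3600/2597 ≈ -1.3862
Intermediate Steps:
(-12 - 48)**2/(-2597) = (-60)**2*(-1/2597) = 3600*(-1/2597) = -3600/2597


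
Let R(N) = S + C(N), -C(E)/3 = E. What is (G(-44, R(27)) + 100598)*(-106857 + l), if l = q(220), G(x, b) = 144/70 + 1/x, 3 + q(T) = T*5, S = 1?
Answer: -819238392264/77 ≈ -1.0639e+10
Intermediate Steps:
C(E) = -3*E
q(T) = -3 + 5*T (q(T) = -3 + T*5 = -3 + 5*T)
R(N) = 1 - 3*N
G(x, b) = 72/35 + 1/x (G(x, b) = 144*(1/70) + 1/x = 72/35 + 1/x)
l = 1097 (l = -3 + 5*220 = -3 + 1100 = 1097)
(G(-44, R(27)) + 100598)*(-106857 + l) = ((72/35 + 1/(-44)) + 100598)*(-106857 + 1097) = ((72/35 - 1/44) + 100598)*(-105760) = (3133/1540 + 100598)*(-105760) = (154924053/1540)*(-105760) = -819238392264/77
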